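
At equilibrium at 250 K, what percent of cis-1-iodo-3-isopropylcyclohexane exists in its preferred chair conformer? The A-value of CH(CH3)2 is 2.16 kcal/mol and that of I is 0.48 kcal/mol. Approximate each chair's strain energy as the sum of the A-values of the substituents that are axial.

C1 and C3 have the same parity, so for the cis isomer the two substituents are e,e in one chair and a,a in the other.
Chair I (isopropyl axial, iodo axial): E = 2.64 kcal/mol; chair II (isopropyl equatorial, iodo equatorial): E = 0.00 kcal/mol.
ΔG = 2.64 kcal/mol between the two chairs.
K = exp(ΔG/RT) with R = 1.987×10⁻³ kcal mol⁻¹ K⁻¹ and T = 250 K gives K ≈ 203.
Fraction in the lower-energy chair = K/(K+1) = 99.5%.

99.5%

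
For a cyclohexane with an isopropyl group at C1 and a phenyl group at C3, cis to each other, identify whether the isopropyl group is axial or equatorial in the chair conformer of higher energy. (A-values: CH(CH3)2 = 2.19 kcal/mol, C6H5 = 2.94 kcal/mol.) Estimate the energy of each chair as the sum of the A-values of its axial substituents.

C1 and C3 have the same parity, so for the cis isomer the two substituents are e,e in one chair and a,a in the other.
Chair I (isopropyl axial, phenyl axial): E = 5.13 kcal/mol.
Chair II (isopropyl equatorial, phenyl equatorial): E = 0.00 kcal/mol.
Chair I is the less stable (higher-energy) conformer, and in that chair the isopropyl group is axial.

axial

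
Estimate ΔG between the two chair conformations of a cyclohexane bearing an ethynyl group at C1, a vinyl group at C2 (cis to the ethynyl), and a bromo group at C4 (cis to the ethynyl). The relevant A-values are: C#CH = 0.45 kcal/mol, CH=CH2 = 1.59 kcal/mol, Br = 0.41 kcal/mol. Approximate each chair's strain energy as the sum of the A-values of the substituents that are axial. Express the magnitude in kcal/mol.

1.55 kcal/mol

Chair I (ethynyl axial, vinyl equatorial, bromo equatorial): E = 0.45 kcal/mol.
Chair II (ethynyl equatorial, vinyl axial, bromo axial): E = 2.00 kcal/mol.
ΔE = 2.00 − 0.45 = 1.55 kcal/mol; chair I is more stable.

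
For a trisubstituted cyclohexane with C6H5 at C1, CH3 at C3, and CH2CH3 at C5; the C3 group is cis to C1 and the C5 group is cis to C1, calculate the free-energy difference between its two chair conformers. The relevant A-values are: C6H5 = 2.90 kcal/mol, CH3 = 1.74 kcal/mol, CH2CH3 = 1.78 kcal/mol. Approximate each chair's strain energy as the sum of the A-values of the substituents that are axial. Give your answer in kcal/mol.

Chair I (phenyl axial, methyl axial, ethyl axial): E = 6.42 kcal/mol.
Chair II (phenyl equatorial, methyl equatorial, ethyl equatorial): E = 0.00 kcal/mol.
ΔE = 6.42 − 0.00 = 6.42 kcal/mol; chair II is more stable.

6.42 kcal/mol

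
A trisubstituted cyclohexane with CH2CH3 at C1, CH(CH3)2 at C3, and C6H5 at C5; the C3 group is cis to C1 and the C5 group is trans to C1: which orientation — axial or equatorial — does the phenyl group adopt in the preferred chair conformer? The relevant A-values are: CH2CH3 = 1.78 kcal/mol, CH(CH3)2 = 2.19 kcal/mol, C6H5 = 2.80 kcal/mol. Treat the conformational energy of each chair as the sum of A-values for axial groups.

axial

Chair I (ethyl axial, isopropyl axial, phenyl equatorial): E = 3.97 kcal/mol.
Chair II (ethyl equatorial, isopropyl equatorial, phenyl axial): E = 2.80 kcal/mol.
Chair II is the more stable (lower-energy) conformer, and in that chair the phenyl group is axial.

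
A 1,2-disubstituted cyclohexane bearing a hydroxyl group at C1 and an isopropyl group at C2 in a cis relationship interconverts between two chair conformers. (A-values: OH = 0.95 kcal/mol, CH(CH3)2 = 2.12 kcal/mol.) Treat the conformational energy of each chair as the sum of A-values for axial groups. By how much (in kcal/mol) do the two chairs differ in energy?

C1 and C2 have opposite parity, so for the cis isomer the two substituents are one axial and one equatorial in each chair.
Chair I (hydroxyl axial, isopropyl equatorial): E = 0.95 kcal/mol.
Chair II (hydroxyl equatorial, isopropyl axial): E = 2.12 kcal/mol.
ΔE = 2.12 − 0.95 = 1.17 kcal/mol; chair I is more stable.

1.17 kcal/mol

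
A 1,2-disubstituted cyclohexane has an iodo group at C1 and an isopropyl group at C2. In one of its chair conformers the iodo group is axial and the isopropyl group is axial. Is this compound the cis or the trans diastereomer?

trans

C1 and C2 have opposite parity, so their axial bonds point in opposite directions.
With opposite-parity carbons, two substituents on the same face are one axial and one equatorial; opposite faces give both axial or both equatorial.
Here the groups are axial/axial → opposite face → trans.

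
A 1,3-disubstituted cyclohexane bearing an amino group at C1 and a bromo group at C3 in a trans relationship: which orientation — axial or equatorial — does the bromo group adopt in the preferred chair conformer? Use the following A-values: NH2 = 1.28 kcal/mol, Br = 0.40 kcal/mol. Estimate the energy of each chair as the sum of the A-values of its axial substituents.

axial

C1 and C3 have the same parity, so for the trans isomer the two substituents are one axial and one equatorial in each chair.
Chair I (amino axial, bromo equatorial): E = 1.28 kcal/mol.
Chair II (amino equatorial, bromo axial): E = 0.40 kcal/mol.
Chair II is the more stable (lower-energy) conformer, and in that chair the bromo group is axial.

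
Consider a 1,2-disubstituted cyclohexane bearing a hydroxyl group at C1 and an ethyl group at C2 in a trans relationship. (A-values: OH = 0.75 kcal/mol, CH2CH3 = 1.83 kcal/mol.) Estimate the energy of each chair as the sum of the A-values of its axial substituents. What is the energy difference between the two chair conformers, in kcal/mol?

C1 and C2 have opposite parity, so for the trans isomer the two substituents are e,e in one chair and a,a in the other.
Chair I (hydroxyl axial, ethyl axial): E = 2.58 kcal/mol.
Chair II (hydroxyl equatorial, ethyl equatorial): E = 0.00 kcal/mol.
ΔE = 2.58 − 0.00 = 2.58 kcal/mol; chair II is more stable.

2.58 kcal/mol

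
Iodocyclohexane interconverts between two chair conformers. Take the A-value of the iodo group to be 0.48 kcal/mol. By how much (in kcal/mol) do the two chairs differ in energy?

A monosubstituted cyclohexane has one chair with the iodo group axial (E = A = 0.48 kcal/mol) and one with it equatorial (E = 0).
ΔE = 0.48 − 0 = 0.48 kcal/mol.

0.48 kcal/mol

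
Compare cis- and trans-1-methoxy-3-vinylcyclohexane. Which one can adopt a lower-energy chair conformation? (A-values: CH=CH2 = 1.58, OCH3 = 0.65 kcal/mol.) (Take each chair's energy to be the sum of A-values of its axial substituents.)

cis

At 1,3 positions (parity same): cis → (e,e or a,a); trans → (a,e or e,a).
Best chair for cis: E = 0.00 kcal/mol; best chair for trans: E = 0.65 kcal/mol.
The cis isomer is lower by 0.65 kcal/mol.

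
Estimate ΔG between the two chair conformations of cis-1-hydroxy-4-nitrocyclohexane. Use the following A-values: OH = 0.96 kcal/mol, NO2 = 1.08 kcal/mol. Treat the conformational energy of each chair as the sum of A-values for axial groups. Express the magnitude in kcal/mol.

0.12 kcal/mol

C1 and C4 have opposite parity, so for the cis isomer the two substituents are one axial and one equatorial in each chair.
Chair I (hydroxyl axial, nitro equatorial): E = 0.96 kcal/mol.
Chair II (hydroxyl equatorial, nitro axial): E = 1.08 kcal/mol.
ΔE = 1.08 − 0.96 = 0.12 kcal/mol; chair I is more stable.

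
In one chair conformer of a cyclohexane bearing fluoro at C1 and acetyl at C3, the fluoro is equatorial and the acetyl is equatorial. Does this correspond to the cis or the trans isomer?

cis

C1 and C3 have the same parity, so their axial bonds point in the same direction.
With same-parity carbons, two substituents on the same face are both axial or both equatorial; opposite faces give one of each.
Here the groups are equatorial/equatorial → same face → cis.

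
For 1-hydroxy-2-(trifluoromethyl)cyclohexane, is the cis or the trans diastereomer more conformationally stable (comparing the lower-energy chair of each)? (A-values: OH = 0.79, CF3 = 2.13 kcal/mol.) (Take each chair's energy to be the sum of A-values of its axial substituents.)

trans

At 1,2 positions (parity opposite): cis → (a,e or e,a); trans → (e,e or a,a).
Best chair for cis: E = 0.79 kcal/mol; best chair for trans: E = 0.00 kcal/mol.
The trans isomer is lower by 0.79 kcal/mol.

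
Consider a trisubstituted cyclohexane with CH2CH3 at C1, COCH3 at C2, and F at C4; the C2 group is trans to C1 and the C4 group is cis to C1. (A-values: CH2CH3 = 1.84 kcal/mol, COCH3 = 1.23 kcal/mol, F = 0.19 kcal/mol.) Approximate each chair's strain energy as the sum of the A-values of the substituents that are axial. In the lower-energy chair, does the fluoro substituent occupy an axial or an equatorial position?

axial

Chair I (ethyl axial, acetyl axial, fluoro equatorial): E = 3.07 kcal/mol.
Chair II (ethyl equatorial, acetyl equatorial, fluoro axial): E = 0.19 kcal/mol.
Chair II is the more stable (lower-energy) conformer, and in that chair the fluoro group is axial.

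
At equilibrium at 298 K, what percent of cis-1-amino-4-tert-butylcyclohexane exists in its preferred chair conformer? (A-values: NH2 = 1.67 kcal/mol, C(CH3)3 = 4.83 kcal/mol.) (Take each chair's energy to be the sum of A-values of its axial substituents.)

99.5%

C1 and C4 have opposite parity, so for the cis isomer the two substituents are one axial and one equatorial in each chair.
Chair I (amino axial, tert-butyl equatorial): E = 1.67 kcal/mol; chair II (amino equatorial, tert-butyl axial): E = 4.83 kcal/mol.
ΔG = 3.16 kcal/mol between the two chairs.
K = exp(ΔG/RT) with R = 1.987×10⁻³ kcal mol⁻¹ K⁻¹ and T = 298 K gives K ≈ 208.
Fraction in the lower-energy chair = K/(K+1) = 99.5%.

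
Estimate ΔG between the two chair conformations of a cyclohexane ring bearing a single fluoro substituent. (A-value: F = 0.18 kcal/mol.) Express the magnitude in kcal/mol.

A monosubstituted cyclohexane has one chair with the fluoro group axial (E = A = 0.18 kcal/mol) and one with it equatorial (E = 0).
ΔE = 0.18 − 0 = 0.18 kcal/mol.

0.18 kcal/mol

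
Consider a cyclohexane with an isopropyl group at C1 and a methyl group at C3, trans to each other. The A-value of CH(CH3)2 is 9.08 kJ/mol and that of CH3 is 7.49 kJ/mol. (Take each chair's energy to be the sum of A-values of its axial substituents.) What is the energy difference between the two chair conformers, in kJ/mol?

1.59 kJ/mol

C1 and C3 have the same parity, so for the trans isomer the two substituents are one axial and one equatorial in each chair.
Chair I (isopropyl axial, methyl equatorial): E = 9.08 kJ/mol.
Chair II (isopropyl equatorial, methyl axial): E = 7.49 kJ/mol.
ΔE = 9.08 − 7.49 = 1.59 kJ/mol; chair II is more stable.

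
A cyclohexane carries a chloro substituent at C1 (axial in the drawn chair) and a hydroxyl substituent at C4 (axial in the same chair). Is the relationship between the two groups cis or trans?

trans

C1 and C4 have opposite parity, so their axial bonds point in opposite directions.
With opposite-parity carbons, two substituents on the same face are one axial and one equatorial; opposite faces give both axial or both equatorial.
Here the groups are axial/axial → opposite face → trans.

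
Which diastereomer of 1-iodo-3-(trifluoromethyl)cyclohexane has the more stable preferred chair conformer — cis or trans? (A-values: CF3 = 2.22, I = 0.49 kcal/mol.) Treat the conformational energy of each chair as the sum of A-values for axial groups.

At 1,3 positions (parity same): cis → (e,e or a,a); trans → (a,e or e,a).
Best chair for cis: E = 0.00 kcal/mol; best chair for trans: E = 0.49 kcal/mol.
The cis isomer is lower by 0.49 kcal/mol.

cis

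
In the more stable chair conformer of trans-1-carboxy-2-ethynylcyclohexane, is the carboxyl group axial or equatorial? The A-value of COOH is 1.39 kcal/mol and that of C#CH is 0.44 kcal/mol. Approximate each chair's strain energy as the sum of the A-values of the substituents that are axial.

C1 and C2 have opposite parity, so for the trans isomer the two substituents are e,e in one chair and a,a in the other.
Chair I (carboxyl axial, ethynyl axial): E = 1.83 kcal/mol.
Chair II (carboxyl equatorial, ethynyl equatorial): E = 0.00 kcal/mol.
Chair II is the more stable (lower-energy) conformer, and in that chair the carboxyl group is equatorial.

equatorial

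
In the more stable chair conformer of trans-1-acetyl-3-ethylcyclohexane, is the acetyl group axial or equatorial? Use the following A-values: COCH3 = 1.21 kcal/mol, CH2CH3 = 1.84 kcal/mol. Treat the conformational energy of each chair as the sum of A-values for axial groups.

axial

C1 and C3 have the same parity, so for the trans isomer the two substituents are one axial and one equatorial in each chair.
Chair I (acetyl axial, ethyl equatorial): E = 1.21 kcal/mol.
Chair II (acetyl equatorial, ethyl axial): E = 1.84 kcal/mol.
Chair I is the more stable (lower-energy) conformer, and in that chair the acetyl group is axial.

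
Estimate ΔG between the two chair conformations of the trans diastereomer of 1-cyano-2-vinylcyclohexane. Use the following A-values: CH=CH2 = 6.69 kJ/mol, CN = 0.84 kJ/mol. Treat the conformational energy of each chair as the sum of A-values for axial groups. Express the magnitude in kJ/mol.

7.53 kJ/mol

C1 and C2 have opposite parity, so for the trans isomer the two substituents are e,e in one chair and a,a in the other.
Chair I (vinyl axial, cyano axial): E = 7.53 kJ/mol.
Chair II (vinyl equatorial, cyano equatorial): E = 0.00 kJ/mol.
ΔE = 7.53 − 0.00 = 7.53 kJ/mol; chair II is more stable.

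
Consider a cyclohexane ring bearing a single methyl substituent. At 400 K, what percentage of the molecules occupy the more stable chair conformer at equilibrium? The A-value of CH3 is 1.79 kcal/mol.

One chair has the methyl group axial (E = 1.79 kcal/mol) and the other has it equatorial (E = 0).
ΔG = 1.79 kcal/mol between the two chairs.
K = exp(ΔG/RT) with R = 1.987×10⁻³ kcal mol⁻¹ K⁻¹ and T = 400 K gives K ≈ 9.51.
Fraction in the lower-energy chair = K/(K+1) = 90.5%.

90.5%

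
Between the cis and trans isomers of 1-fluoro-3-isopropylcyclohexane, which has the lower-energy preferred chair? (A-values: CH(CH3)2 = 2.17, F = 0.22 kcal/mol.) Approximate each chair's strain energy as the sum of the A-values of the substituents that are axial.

cis

At 1,3 positions (parity same): cis → (e,e or a,a); trans → (a,e or e,a).
Best chair for cis: E = 0.00 kcal/mol; best chair for trans: E = 0.22 kcal/mol.
The cis isomer is lower by 0.22 kcal/mol.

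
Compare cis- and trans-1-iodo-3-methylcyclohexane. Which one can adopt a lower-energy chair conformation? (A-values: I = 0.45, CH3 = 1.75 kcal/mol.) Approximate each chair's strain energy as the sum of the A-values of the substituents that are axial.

cis

At 1,3 positions (parity same): cis → (e,e or a,a); trans → (a,e or e,a).
Best chair for cis: E = 0.00 kcal/mol; best chair for trans: E = 0.45 kcal/mol.
The cis isomer is lower by 0.45 kcal/mol.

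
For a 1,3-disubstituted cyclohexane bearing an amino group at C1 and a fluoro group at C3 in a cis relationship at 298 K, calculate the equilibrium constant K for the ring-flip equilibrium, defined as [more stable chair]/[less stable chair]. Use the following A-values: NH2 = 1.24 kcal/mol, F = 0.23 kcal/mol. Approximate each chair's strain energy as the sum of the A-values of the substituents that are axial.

K ≈ 12.0

C1 and C3 have the same parity, so for the cis isomer the two substituents are e,e in one chair and a,a in the other.
Chair I (amino axial, fluoro axial): E = 1.47 kcal/mol; chair II (amino equatorial, fluoro equatorial): E = 0.00 kcal/mol.
ΔG = 1.47 kcal/mol between the two chairs.
K = exp(ΔG/RT) with R = 1.987×10⁻³ kcal mol⁻¹ K⁻¹ and T = 298 K gives K ≈ 12.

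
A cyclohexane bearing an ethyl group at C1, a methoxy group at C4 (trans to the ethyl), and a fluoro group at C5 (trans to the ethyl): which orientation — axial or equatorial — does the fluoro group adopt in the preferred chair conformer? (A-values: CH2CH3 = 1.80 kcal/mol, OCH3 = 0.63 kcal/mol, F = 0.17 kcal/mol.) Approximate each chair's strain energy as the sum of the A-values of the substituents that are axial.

Chair I (ethyl axial, methoxy axial, fluoro equatorial): E = 2.43 kcal/mol.
Chair II (ethyl equatorial, methoxy equatorial, fluoro axial): E = 0.17 kcal/mol.
Chair II is the more stable (lower-energy) conformer, and in that chair the fluoro group is axial.

axial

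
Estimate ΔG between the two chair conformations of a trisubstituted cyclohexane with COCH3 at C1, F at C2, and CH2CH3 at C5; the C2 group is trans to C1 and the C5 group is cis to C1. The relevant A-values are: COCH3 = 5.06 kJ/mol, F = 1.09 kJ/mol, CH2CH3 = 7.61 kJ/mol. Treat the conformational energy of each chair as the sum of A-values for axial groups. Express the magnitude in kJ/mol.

13.76 kJ/mol

Chair I (acetyl axial, fluoro axial, ethyl axial): E = 13.76 kJ/mol.
Chair II (acetyl equatorial, fluoro equatorial, ethyl equatorial): E = 0.00 kJ/mol.
ΔE = 13.76 − 0.00 = 13.76 kJ/mol; chair II is more stable.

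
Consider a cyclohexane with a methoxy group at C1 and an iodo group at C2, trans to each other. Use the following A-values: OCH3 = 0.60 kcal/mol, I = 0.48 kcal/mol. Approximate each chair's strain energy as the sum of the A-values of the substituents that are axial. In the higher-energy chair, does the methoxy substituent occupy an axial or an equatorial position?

axial

C1 and C2 have opposite parity, so for the trans isomer the two substituents are e,e in one chair and a,a in the other.
Chair I (methoxy axial, iodo axial): E = 1.08 kcal/mol.
Chair II (methoxy equatorial, iodo equatorial): E = 0.00 kcal/mol.
Chair I is the less stable (higher-energy) conformer, and in that chair the methoxy group is axial.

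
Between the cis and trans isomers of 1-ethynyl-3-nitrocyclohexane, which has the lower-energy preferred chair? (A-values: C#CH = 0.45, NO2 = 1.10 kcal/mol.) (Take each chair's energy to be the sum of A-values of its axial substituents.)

cis

At 1,3 positions (parity same): cis → (e,e or a,a); trans → (a,e or e,a).
Best chair for cis: E = 0.00 kcal/mol; best chair for trans: E = 0.45 kcal/mol.
The cis isomer is lower by 0.45 kcal/mol.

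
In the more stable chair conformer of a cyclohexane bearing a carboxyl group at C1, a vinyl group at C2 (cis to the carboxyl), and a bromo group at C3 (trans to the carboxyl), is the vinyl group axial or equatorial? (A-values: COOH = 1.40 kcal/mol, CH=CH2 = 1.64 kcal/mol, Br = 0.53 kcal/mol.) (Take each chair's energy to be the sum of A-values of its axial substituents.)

equatorial

Chair I (carboxyl axial, vinyl equatorial, bromo equatorial): E = 1.40 kcal/mol.
Chair II (carboxyl equatorial, vinyl axial, bromo axial): E = 2.17 kcal/mol.
Chair I is the more stable (lower-energy) conformer, and in that chair the vinyl group is equatorial.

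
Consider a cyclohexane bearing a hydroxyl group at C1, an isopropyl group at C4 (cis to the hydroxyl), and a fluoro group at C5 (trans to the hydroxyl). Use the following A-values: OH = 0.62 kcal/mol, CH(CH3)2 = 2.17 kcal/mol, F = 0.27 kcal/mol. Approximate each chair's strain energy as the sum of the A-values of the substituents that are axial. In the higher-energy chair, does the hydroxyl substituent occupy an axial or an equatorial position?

equatorial

Chair I (hydroxyl axial, isopropyl equatorial, fluoro equatorial): E = 0.62 kcal/mol.
Chair II (hydroxyl equatorial, isopropyl axial, fluoro axial): E = 2.44 kcal/mol.
Chair II is the less stable (higher-energy) conformer, and in that chair the hydroxyl group is equatorial.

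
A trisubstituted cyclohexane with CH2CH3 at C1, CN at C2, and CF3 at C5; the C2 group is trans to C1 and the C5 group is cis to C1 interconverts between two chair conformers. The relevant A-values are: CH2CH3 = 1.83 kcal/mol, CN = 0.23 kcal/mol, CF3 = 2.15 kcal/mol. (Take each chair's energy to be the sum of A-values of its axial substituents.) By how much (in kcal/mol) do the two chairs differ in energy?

4.21 kcal/mol

Chair I (ethyl axial, cyano axial, trifluoromethyl axial): E = 4.21 kcal/mol.
Chair II (ethyl equatorial, cyano equatorial, trifluoromethyl equatorial): E = 0.00 kcal/mol.
ΔE = 4.21 − 0.00 = 4.21 kcal/mol; chair II is more stable.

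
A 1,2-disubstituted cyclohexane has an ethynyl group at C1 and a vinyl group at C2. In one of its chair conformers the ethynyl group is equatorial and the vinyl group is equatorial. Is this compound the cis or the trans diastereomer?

C1 and C2 have opposite parity, so their axial bonds point in opposite directions.
With opposite-parity carbons, two substituents on the same face are one axial and one equatorial; opposite faces give both axial or both equatorial.
Here the groups are equatorial/equatorial → opposite face → trans.

trans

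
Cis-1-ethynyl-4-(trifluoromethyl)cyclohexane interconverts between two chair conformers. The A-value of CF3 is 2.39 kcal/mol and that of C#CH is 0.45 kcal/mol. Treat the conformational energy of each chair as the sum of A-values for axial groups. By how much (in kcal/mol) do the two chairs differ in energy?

1.94 kcal/mol

C1 and C4 have opposite parity, so for the cis isomer the two substituents are one axial and one equatorial in each chair.
Chair I (trifluoromethyl axial, ethynyl equatorial): E = 2.39 kcal/mol.
Chair II (trifluoromethyl equatorial, ethynyl axial): E = 0.45 kcal/mol.
ΔE = 2.39 − 0.45 = 1.94 kcal/mol; chair II is more stable.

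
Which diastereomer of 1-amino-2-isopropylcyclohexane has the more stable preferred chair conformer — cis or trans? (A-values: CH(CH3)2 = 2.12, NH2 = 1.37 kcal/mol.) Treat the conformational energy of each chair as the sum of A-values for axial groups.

At 1,2 positions (parity opposite): cis → (a,e or e,a); trans → (e,e or a,a).
Best chair for cis: E = 1.37 kcal/mol; best chair for trans: E = 0.00 kcal/mol.
The trans isomer is lower by 1.37 kcal/mol.

trans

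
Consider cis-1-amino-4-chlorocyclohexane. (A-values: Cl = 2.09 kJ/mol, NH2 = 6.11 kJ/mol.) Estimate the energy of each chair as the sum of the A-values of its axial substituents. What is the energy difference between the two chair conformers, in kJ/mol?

4.02 kJ/mol

C1 and C4 have opposite parity, so for the cis isomer the two substituents are one axial and one equatorial in each chair.
Chair I (chloro axial, amino equatorial): E = 2.09 kJ/mol.
Chair II (chloro equatorial, amino axial): E = 6.11 kJ/mol.
ΔE = 6.11 − 2.09 = 4.02 kJ/mol; chair I is more stable.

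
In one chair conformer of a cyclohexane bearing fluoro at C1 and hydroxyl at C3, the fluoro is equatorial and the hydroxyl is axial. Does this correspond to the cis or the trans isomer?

trans

C1 and C3 have the same parity, so their axial bonds point in the same direction.
With same-parity carbons, two substituents on the same face are both axial or both equatorial; opposite faces give one of each.
Here the groups are equatorial/axial → opposite face → trans.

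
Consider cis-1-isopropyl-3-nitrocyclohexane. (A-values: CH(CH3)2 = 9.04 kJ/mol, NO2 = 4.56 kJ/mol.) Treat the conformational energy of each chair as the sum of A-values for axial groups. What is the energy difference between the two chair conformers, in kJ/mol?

C1 and C3 have the same parity, so for the cis isomer the two substituents are e,e in one chair and a,a in the other.
Chair I (isopropyl axial, nitro axial): E = 13.60 kJ/mol.
Chair II (isopropyl equatorial, nitro equatorial): E = 0.00 kJ/mol.
ΔE = 13.60 − 0.00 = 13.60 kJ/mol; chair II is more stable.

13.60 kJ/mol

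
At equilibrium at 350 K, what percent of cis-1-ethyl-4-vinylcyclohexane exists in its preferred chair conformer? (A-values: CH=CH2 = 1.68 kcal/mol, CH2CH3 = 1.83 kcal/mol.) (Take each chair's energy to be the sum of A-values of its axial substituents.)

C1 and C4 have opposite parity, so for the cis isomer the two substituents are one axial and one equatorial in each chair.
Chair I (vinyl axial, ethyl equatorial): E = 1.68 kcal/mol; chair II (vinyl equatorial, ethyl axial): E = 1.83 kcal/mol.
ΔG = 0.15 kcal/mol between the two chairs.
K = exp(ΔG/RT) with R = 1.987×10⁻³ kcal mol⁻¹ K⁻¹ and T = 350 K gives K ≈ 1.24.
Fraction in the lower-energy chair = K/(K+1) = 55.4%.

55.4%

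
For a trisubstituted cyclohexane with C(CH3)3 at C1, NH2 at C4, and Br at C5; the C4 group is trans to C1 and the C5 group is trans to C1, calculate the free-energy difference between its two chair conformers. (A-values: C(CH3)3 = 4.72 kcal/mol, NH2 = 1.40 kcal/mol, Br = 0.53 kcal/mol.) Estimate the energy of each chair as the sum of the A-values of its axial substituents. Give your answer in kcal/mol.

Chair I (tert-butyl axial, amino axial, bromo equatorial): E = 6.12 kcal/mol.
Chair II (tert-butyl equatorial, amino equatorial, bromo axial): E = 0.53 kcal/mol.
ΔE = 6.12 − 0.53 = 5.59 kcal/mol; chair II is more stable.

5.59 kcal/mol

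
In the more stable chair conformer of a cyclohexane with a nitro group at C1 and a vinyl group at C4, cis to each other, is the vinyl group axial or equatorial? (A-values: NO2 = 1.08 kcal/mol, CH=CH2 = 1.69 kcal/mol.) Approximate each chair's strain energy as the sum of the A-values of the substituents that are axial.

equatorial

C1 and C4 have opposite parity, so for the cis isomer the two substituents are one axial and one equatorial in each chair.
Chair I (nitro axial, vinyl equatorial): E = 1.08 kcal/mol.
Chair II (nitro equatorial, vinyl axial): E = 1.69 kcal/mol.
Chair I is the more stable (lower-energy) conformer, and in that chair the vinyl group is equatorial.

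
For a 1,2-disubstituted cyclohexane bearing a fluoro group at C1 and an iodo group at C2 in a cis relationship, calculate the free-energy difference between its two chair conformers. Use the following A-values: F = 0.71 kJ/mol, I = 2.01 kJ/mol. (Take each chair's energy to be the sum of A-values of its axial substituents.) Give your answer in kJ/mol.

C1 and C2 have opposite parity, so for the cis isomer the two substituents are one axial and one equatorial in each chair.
Chair I (fluoro axial, iodo equatorial): E = 0.71 kJ/mol.
Chair II (fluoro equatorial, iodo axial): E = 2.01 kJ/mol.
ΔE = 2.01 − 0.71 = 1.30 kJ/mol; chair I is more stable.

1.30 kJ/mol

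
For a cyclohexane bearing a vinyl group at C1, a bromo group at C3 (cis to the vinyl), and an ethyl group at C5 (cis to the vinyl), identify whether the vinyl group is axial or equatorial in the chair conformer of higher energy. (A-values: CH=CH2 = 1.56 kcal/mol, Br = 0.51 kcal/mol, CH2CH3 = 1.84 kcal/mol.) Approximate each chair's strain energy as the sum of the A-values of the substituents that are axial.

axial

Chair I (vinyl axial, bromo axial, ethyl axial): E = 3.91 kcal/mol.
Chair II (vinyl equatorial, bromo equatorial, ethyl equatorial): E = 0.00 kcal/mol.
Chair I is the less stable (higher-energy) conformer, and in that chair the vinyl group is axial.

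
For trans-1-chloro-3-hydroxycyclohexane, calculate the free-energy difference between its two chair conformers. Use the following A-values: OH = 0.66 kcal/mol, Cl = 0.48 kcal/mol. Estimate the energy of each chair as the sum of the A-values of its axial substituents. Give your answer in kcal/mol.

0.18 kcal/mol

C1 and C3 have the same parity, so for the trans isomer the two substituents are one axial and one equatorial in each chair.
Chair I (hydroxyl axial, chloro equatorial): E = 0.66 kcal/mol.
Chair II (hydroxyl equatorial, chloro axial): E = 0.48 kcal/mol.
ΔE = 0.66 − 0.48 = 0.18 kcal/mol; chair II is more stable.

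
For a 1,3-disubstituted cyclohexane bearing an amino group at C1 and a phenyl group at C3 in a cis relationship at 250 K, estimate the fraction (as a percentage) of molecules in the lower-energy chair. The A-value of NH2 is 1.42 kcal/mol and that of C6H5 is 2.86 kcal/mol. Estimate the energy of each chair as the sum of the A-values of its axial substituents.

100.0%

C1 and C3 have the same parity, so for the cis isomer the two substituents are e,e in one chair and a,a in the other.
Chair I (amino axial, phenyl axial): E = 4.28 kcal/mol; chair II (amino equatorial, phenyl equatorial): E = 0.00 kcal/mol.
ΔG = 4.28 kcal/mol between the two chairs.
K = exp(ΔG/RT) with R = 1.987×10⁻³ kcal mol⁻¹ K⁻¹ and T = 250 K gives K ≈ 5.52e+03.
Fraction in the lower-energy chair = K/(K+1) = 100.0%.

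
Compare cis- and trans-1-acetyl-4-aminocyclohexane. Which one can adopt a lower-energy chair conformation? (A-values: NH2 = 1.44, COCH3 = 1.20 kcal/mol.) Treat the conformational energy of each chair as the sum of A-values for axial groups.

trans

At 1,4 positions (parity opposite): cis → (a,e or e,a); trans → (e,e or a,a).
Best chair for cis: E = 1.20 kcal/mol; best chair for trans: E = 0.00 kcal/mol.
The trans isomer is lower by 1.20 kcal/mol.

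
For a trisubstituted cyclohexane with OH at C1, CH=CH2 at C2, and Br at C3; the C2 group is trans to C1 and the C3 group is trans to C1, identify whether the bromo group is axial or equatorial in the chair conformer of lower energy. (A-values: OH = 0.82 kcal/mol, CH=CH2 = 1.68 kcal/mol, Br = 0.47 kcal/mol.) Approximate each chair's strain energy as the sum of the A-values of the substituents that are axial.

Chair I (hydroxyl axial, vinyl axial, bromo equatorial): E = 2.50 kcal/mol.
Chair II (hydroxyl equatorial, vinyl equatorial, bromo axial): E = 0.47 kcal/mol.
Chair II is the more stable (lower-energy) conformer, and in that chair the bromo group is axial.

axial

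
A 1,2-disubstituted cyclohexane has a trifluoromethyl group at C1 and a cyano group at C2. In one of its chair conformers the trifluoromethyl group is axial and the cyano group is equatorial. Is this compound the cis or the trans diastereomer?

C1 and C2 have opposite parity, so their axial bonds point in opposite directions.
With opposite-parity carbons, two substituents on the same face are one axial and one equatorial; opposite faces give both axial or both equatorial.
Here the groups are axial/equatorial → same face → cis.

cis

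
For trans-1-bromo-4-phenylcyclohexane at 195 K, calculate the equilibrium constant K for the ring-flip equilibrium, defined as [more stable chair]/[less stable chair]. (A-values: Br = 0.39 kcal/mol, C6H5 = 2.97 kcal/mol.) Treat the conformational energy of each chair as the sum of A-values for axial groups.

C1 and C4 have opposite parity, so for the trans isomer the two substituents are e,e in one chair and a,a in the other.
Chair I (bromo axial, phenyl axial): E = 3.36 kcal/mol; chair II (bromo equatorial, phenyl equatorial): E = 0.00 kcal/mol.
ΔG = 3.36 kcal/mol between the two chairs.
K = exp(ΔG/RT) with R = 1.987×10⁻³ kcal mol⁻¹ K⁻¹ and T = 195 K gives K ≈ 5.84e+03.

K ≈ 5836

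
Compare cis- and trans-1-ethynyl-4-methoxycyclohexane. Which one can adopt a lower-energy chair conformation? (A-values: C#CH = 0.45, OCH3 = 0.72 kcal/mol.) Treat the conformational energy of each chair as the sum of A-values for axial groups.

At 1,4 positions (parity opposite): cis → (a,e or e,a); trans → (e,e or a,a).
Best chair for cis: E = 0.45 kcal/mol; best chair for trans: E = 0.00 kcal/mol.
The trans isomer is lower by 0.45 kcal/mol.

trans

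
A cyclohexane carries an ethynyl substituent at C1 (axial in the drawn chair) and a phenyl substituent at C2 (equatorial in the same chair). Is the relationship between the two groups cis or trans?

C1 and C2 have opposite parity, so their axial bonds point in opposite directions.
With opposite-parity carbons, two substituents on the same face are one axial and one equatorial; opposite faces give both axial or both equatorial.
Here the groups are axial/equatorial → same face → cis.

cis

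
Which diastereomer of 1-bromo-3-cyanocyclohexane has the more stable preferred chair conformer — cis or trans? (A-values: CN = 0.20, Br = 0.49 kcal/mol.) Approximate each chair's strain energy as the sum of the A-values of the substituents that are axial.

At 1,3 positions (parity same): cis → (e,e or a,a); trans → (a,e or e,a).
Best chair for cis: E = 0.00 kcal/mol; best chair for trans: E = 0.20 kcal/mol.
The cis isomer is lower by 0.20 kcal/mol.

cis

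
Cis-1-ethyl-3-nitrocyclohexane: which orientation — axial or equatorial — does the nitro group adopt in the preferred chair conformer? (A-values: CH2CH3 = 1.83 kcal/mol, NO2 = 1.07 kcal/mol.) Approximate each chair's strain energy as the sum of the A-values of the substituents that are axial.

equatorial

C1 and C3 have the same parity, so for the cis isomer the two substituents are e,e in one chair and a,a in the other.
Chair I (ethyl axial, nitro axial): E = 2.90 kcal/mol.
Chair II (ethyl equatorial, nitro equatorial): E = 0.00 kcal/mol.
Chair II is the more stable (lower-energy) conformer, and in that chair the nitro group is equatorial.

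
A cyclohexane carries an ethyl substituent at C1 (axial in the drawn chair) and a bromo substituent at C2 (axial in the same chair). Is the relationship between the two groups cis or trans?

trans

C1 and C2 have opposite parity, so their axial bonds point in opposite directions.
With opposite-parity carbons, two substituents on the same face are one axial and one equatorial; opposite faces give both axial or both equatorial.
Here the groups are axial/axial → opposite face → trans.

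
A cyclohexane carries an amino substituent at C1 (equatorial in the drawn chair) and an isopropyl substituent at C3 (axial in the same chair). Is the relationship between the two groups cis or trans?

trans

C1 and C3 have the same parity, so their axial bonds point in the same direction.
With same-parity carbons, two substituents on the same face are both axial or both equatorial; opposite faces give one of each.
Here the groups are equatorial/axial → opposite face → trans.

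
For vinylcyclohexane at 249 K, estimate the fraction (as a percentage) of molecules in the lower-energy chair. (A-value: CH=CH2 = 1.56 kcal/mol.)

One chair has the vinyl group axial (E = 1.56 kcal/mol) and the other has it equatorial (E = 0).
ΔG = 1.56 kcal/mol between the two chairs.
K = exp(ΔG/RT) with R = 1.987×10⁻³ kcal mol⁻¹ K⁻¹ and T = 249 K gives K ≈ 23.4.
Fraction in the lower-energy chair = K/(K+1) = 95.9%.

95.9%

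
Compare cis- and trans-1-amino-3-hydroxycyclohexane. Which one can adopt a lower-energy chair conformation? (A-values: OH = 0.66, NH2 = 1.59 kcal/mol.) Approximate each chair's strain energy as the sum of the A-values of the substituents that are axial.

cis

At 1,3 positions (parity same): cis → (e,e or a,a); trans → (a,e or e,a).
Best chair for cis: E = 0.00 kcal/mol; best chair for trans: E = 0.66 kcal/mol.
The cis isomer is lower by 0.66 kcal/mol.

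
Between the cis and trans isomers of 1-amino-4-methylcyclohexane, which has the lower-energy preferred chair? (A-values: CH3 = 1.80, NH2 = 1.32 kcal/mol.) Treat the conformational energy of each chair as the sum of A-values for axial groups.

trans

At 1,4 positions (parity opposite): cis → (a,e or e,a); trans → (e,e or a,a).
Best chair for cis: E = 1.32 kcal/mol; best chair for trans: E = 0.00 kcal/mol.
The trans isomer is lower by 1.32 kcal/mol.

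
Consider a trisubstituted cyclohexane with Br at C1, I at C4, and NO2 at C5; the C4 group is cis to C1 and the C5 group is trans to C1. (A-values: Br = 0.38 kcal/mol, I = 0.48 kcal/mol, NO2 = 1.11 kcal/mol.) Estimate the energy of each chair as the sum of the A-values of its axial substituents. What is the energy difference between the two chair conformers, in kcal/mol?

Chair I (bromo axial, iodo equatorial, nitro equatorial): E = 0.38 kcal/mol.
Chair II (bromo equatorial, iodo axial, nitro axial): E = 1.59 kcal/mol.
ΔE = 1.59 − 0.38 = 1.21 kcal/mol; chair I is more stable.

1.21 kcal/mol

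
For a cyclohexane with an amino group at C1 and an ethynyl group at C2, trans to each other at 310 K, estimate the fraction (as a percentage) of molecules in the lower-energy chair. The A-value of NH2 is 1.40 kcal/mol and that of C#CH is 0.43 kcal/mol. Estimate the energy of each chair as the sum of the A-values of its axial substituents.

C1 and C2 have opposite parity, so for the trans isomer the two substituents are e,e in one chair and a,a in the other.
Chair I (amino axial, ethynyl axial): E = 1.83 kcal/mol; chair II (amino equatorial, ethynyl equatorial): E = 0.00 kcal/mol.
ΔG = 1.83 kcal/mol between the two chairs.
K = exp(ΔG/RT) with R = 1.987×10⁻³ kcal mol⁻¹ K⁻¹ and T = 310 K gives K ≈ 19.5.
Fraction in the lower-energy chair = K/(K+1) = 95.1%.

95.1%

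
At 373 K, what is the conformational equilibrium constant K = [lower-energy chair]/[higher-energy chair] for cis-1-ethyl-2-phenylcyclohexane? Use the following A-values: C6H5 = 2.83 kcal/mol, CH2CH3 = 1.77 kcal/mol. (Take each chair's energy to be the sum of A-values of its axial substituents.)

C1 and C2 have opposite parity, so for the cis isomer the two substituents are one axial and one equatorial in each chair.
Chair I (phenyl axial, ethyl equatorial): E = 2.83 kcal/mol; chair II (phenyl equatorial, ethyl axial): E = 1.77 kcal/mol.
ΔG = 1.06 kcal/mol between the two chairs.
K = exp(ΔG/RT) with R = 1.987×10⁻³ kcal mol⁻¹ K⁻¹ and T = 373 K gives K ≈ 4.18.

K ≈ 4.18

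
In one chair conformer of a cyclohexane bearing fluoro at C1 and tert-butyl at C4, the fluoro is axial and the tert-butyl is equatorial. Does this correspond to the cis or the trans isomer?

C1 and C4 have opposite parity, so their axial bonds point in opposite directions.
With opposite-parity carbons, two substituents on the same face are one axial and one equatorial; opposite faces give both axial or both equatorial.
Here the groups are axial/equatorial → same face → cis.

cis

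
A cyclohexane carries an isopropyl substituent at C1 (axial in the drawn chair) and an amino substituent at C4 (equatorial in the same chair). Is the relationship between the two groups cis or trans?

cis

C1 and C4 have opposite parity, so their axial bonds point in opposite directions.
With opposite-parity carbons, two substituents on the same face are one axial and one equatorial; opposite faces give both axial or both equatorial.
Here the groups are axial/equatorial → same face → cis.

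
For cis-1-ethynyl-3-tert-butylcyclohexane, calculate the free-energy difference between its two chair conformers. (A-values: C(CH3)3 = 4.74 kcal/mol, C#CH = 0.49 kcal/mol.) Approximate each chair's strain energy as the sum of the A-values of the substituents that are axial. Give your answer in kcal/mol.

5.23 kcal/mol

C1 and C3 have the same parity, so for the cis isomer the two substituents are e,e in one chair and a,a in the other.
Chair I (tert-butyl axial, ethynyl axial): E = 5.23 kcal/mol.
Chair II (tert-butyl equatorial, ethynyl equatorial): E = 0.00 kcal/mol.
ΔE = 5.23 − 0.00 = 5.23 kcal/mol; chair II is more stable.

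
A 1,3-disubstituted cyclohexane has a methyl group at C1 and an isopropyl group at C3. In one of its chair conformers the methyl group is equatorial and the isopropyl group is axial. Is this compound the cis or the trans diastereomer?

trans

C1 and C3 have the same parity, so their axial bonds point in the same direction.
With same-parity carbons, two substituents on the same face are both axial or both equatorial; opposite faces give one of each.
Here the groups are equatorial/axial → opposite face → trans.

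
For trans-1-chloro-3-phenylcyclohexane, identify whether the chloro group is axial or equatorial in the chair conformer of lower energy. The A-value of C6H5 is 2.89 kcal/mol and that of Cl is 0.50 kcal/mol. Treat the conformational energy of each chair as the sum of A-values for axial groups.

C1 and C3 have the same parity, so for the trans isomer the two substituents are one axial and one equatorial in each chair.
Chair I (phenyl axial, chloro equatorial): E = 2.89 kcal/mol.
Chair II (phenyl equatorial, chloro axial): E = 0.50 kcal/mol.
Chair II is the more stable (lower-energy) conformer, and in that chair the chloro group is axial.

axial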